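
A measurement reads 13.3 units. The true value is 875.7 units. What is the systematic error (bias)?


Systematic error = measured - true
= 13.3 - 875.7
= -862.4000

-862.4000


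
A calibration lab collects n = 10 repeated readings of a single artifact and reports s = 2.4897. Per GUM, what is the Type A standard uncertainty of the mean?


u_A = s / sqrt(n)
u_A = 2.4897 / sqrt(10)
u_A = 2.4897 / 3.1622777
u_A = 0.7873

0.7873


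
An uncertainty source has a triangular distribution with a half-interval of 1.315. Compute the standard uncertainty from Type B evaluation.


u_B = half_width / sqrt(6)
u_B = 1.315 / 2.4494897
u_B = 0.5368

0.5368


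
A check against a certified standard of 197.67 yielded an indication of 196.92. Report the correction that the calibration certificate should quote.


Correction = standard - reading
= 197.67 - 196.92
= 0.7500

0.7500


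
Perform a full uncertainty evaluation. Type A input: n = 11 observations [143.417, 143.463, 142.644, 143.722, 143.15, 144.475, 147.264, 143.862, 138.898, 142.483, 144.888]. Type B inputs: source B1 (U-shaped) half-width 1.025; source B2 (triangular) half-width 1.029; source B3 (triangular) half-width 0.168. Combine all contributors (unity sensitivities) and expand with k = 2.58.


mean = (143.417 + 143.463 + 142.644 + 143.722 + 143.15 + 144.475 + 147.264 + 143.862 + 138.898 + 142.483 + 144.888) / 11 = 143.4787273
s = sqrt(sum((x - mean)^2)/(n-1)) = 2.0073964
u_A = s / sqrt(n) = 2.0073964 / sqrt(11) = 0.60525279
u_B1 = 1.025 / sqrt(2) = 0.72478445
u_B2 = 1.029 / sqrt(6) = 0.42008749
u_B3 = 0.168 / sqrt(6) = 0.068585713
uc = sqrt(0.60525279^2 + 0.72478445^2 + 0.42008749^2 + 0.068585713^2) = 1.0357707
U = k * uc = 2.58 * 1.0357707
U = 2.6723

2.6723


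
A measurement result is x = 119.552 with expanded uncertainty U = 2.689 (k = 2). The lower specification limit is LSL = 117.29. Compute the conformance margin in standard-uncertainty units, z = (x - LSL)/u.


u = U / k = 2.689 / 2 = 1.3445
margin = |LSL - x| = |117.29 - 119.552| = 2.262
z = margin / u = 2.262 / 1.3445
z = 1.6824

1.6824


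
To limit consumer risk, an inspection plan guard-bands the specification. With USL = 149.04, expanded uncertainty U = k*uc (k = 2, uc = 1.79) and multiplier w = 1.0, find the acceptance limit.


U = k * uc = 2 * 1.79 = 3.58
guard band g = w * U = 1.0 * 3.58 = 3.58
AL = USL - g = 149.04 - 3.58
AL = 145.4600

145.4600


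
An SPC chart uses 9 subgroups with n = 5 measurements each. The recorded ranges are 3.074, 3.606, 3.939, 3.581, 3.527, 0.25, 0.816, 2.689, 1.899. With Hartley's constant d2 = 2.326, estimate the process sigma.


R_bar = (3.074 + 3.606 + 3.939 + 3.581 + 3.527 + 0.25 + 0.816 + 2.689 + 1.899) / 9
R_bar = 23.381 / 9 = 2.5978889
sigma_hat = R_bar / d2 = 2.5978889 / 2.326 = 1.1169

1.1169


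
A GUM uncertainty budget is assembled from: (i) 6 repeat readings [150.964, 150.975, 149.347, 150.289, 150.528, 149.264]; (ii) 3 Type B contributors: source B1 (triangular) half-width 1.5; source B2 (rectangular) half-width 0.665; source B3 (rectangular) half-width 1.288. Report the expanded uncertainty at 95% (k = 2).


mean = (150.964 + 150.975 + 149.347 + 150.289 + 150.528 + 149.264) / 6 = 150.2278333
s = sqrt(sum((x - mean)^2)/(n-1)) = 0.76143061
u_A = s / sqrt(n) = 0.76143061 / sqrt(6) = 0.31085274
u_B1 = 1.5 / sqrt(6) = 0.61237244
u_B2 = 0.665 / sqrt(3) = 0.38393793
u_B3 = 1.288 / sqrt(3) = 0.74362715
uc = sqrt(0.31085274^2 + 0.61237244^2 + 0.38393793^2 + 0.74362715^2) = 1.0825983
U = k * uc = 2 * 1.0825983
U = 2.1652

2.1652


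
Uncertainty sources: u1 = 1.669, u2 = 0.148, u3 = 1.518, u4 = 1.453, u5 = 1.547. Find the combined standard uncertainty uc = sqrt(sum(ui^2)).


uc = sqrt(1.669^2 + 0.148^2 + 1.518^2 + 1.453^2 + 1.547^2)
uc = sqrt(9.616207)
uc = 3.1010

3.1010


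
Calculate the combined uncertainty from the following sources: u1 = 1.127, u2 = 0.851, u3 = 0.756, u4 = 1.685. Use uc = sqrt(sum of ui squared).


uc = sqrt(1.127^2 + 0.851^2 + 0.756^2 + 1.685^2)
uc = sqrt(5.405091)
uc = 2.3249

2.3249


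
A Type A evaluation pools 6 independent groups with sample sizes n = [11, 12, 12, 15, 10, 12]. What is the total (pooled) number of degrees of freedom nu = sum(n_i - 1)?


nu = sum_i (n_i - 1)
nu = ((11 - 1) + (12 - 1) + (12 - 1) + (15 - 1) + (10 - 1) + (12 - 1))
nu = 10 + 11 + 11 + 14 + 9 + 11
nu = 66

66


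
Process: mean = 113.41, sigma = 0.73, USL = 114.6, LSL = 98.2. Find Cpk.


Cpu = (USL - mean) / (3*sigma) = (114.6 - 113.41) / (3*0.73) = 0.5434
Cpl = (mean - LSL) / (3*sigma) = (113.41 - 98.2) / (3*0.73) = 6.9452
Cpk = min(Cpu, Cpl) = 0.5434

0.5434


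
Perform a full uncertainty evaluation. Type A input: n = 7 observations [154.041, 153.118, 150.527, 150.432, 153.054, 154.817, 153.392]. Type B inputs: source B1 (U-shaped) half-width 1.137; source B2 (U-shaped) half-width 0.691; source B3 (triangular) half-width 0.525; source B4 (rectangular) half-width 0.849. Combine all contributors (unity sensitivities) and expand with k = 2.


mean = (154.041 + 153.118 + 150.527 + 150.432 + 153.054 + 154.817 + 153.392) / 7 = 152.7687143
s = sqrt(sum((x - mean)^2)/(n-1)) = 1.6778744
u_A = s / sqrt(n) = 1.6778744 / sqrt(7) = 0.63417691
u_B1 = 1.137 / sqrt(2) = 0.80398041
u_B2 = 0.691 / sqrt(2) = 0.48861079
u_B3 = 0.525 / sqrt(6) = 0.21433035
u_B4 = 0.849 / sqrt(3) = 0.49017038
uc = sqrt(0.63417691^2 + 0.80398041^2 + 0.48861079^2 + 0.21433035^2 + 0.49017038^2) = 1.2543962
U = k * uc = 2 * 1.2543962
U = 2.5088

2.5088


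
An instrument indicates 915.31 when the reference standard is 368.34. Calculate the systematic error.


Systematic error = measured - true
= 915.31 - 368.34
= 546.9700

546.9700


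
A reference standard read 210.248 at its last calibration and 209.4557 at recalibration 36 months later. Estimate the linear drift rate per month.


rate = (v2 - v1) / months
= (209.4557 - 210.248) / 36
= -0.7923 / 36
= -0.0220

-0.0220


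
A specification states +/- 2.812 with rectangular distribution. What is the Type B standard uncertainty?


u_B = half_width / sqrt(3)
u_B = 2.812 / 1.7320508
u_B = 1.6235

1.6235


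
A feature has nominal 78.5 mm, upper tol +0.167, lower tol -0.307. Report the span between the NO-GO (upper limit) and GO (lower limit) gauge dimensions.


GO = nominal - lower_tol (smallest hole = maximum material condition)
GO = 78.5 - 0.307 = 78.193
NO-GO = nominal + upper_tol (largest hole = least material condition)
NO-GO = 78.5 + 0.167 = 78.667
spread = NO-GO - GO = 78.667 - 78.193 = 0.4740

0.4740


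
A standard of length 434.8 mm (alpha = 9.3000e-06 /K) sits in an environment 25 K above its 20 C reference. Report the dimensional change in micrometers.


dL = L * alpha * dT
= 434.8 * 9.3000e-06 * 25
= 0.1010910 mm
dL_um = 0.1010910 * 1000 = 101.0910 um

101.0910


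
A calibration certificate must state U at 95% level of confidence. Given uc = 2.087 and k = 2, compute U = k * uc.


U = k * uc
U = 2 * 2.087
U = 4.1740

4.1740


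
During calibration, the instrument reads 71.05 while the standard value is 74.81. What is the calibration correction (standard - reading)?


Correction = standard - reading
= 74.81 - 71.05
= 3.7600

3.7600


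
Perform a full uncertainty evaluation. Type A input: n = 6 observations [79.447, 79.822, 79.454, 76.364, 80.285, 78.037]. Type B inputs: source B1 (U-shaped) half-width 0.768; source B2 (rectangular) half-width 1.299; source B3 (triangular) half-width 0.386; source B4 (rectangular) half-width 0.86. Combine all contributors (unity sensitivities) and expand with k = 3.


mean = (79.447 + 79.822 + 79.454 + 76.364 + 80.285 + 78.037) / 6 = 78.9015
s = sqrt(sum((x - mean)^2)/(n-1)) = 1.4526173
u_A = s / sqrt(n) = 1.4526173 / sqrt(6) = 0.59302853
u_B1 = 0.768 / sqrt(2) = 0.54305801
u_B2 = 1.299 / sqrt(3) = 0.749978
u_B3 = 0.386 / sqrt(6) = 0.15758384
u_B4 = 0.86 / sqrt(3) = 0.49652123
uc = sqrt(0.59302853^2 + 0.54305801^2 + 0.749978^2 + 0.15758384^2 + 0.49652123^2) = 1.2167283
U = k * uc = 3 * 1.2167283
U = 3.6502

3.6502


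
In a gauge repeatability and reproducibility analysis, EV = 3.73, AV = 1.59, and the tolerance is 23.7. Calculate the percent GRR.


GRR = sqrt(EV^2 + AV^2) = sqrt(3.73^2 + 1.59^2) = 4.0547503
%GRR = GRR / tol * 100 = 4.0547503 / 23.7 * 100
%GRR = 17.1087

17.1087


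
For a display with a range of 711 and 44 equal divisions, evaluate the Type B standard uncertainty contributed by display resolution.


resolution = range / divisions
resolution = 711 / 44 = 16.159091
u_res = resolution / (2*sqrt(3))
u_res = 16.159091 / 3.4641016
u_res = 4.6647

4.6647


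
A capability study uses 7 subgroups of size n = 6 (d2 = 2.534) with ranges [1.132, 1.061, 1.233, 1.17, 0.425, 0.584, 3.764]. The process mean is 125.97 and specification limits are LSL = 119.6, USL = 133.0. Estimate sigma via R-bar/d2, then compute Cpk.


R_bar = (1.132 + 1.061 + 1.233 + 1.17 + 0.425 + 0.584 + 3.764) / 7 = 1.3384286
sigma = R_bar / d2 = 1.3384286 / 2.534 = 0.52818808
Cp = (USL - LSL)/(6*sigma) = (133.0 - 119.6)/(6*0.52818808) = 4.2283
Cpu = (133.0 - 125.97)/(3*0.52818808) = 4.4366
Cpl = (125.97 - 119.6)/(3*0.52818808) = 4.0200
Cpk = min(Cpu, Cpl) = 4.0200

4.0200


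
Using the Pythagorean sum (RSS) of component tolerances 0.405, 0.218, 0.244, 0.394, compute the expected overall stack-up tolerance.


RSS = sqrt(0.405^2 + 0.218^2 + 0.244^2 + 0.394^2)
= sqrt(0.426321)
= 0.6529

0.6529


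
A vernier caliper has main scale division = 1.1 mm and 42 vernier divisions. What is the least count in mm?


LC = MSD / n_div
= 1.1 / 42
= 0.0262

0.0262


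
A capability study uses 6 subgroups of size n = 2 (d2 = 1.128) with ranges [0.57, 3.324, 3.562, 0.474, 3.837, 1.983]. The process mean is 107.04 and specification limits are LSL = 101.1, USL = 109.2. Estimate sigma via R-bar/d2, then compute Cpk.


R_bar = (0.57 + 3.324 + 3.562 + 0.474 + 3.837 + 1.983) / 6 = 2.2916667
sigma = R_bar / d2 = 2.2916667 / 1.128 = 2.0316194
Cp = (USL - LSL)/(6*sigma) = (109.2 - 101.1)/(6*2.0316194) = 0.6645
Cpu = (109.2 - 107.04)/(3*2.0316194) = 0.3544
Cpl = (107.04 - 101.1)/(3*2.0316194) = 0.9746
Cpk = min(Cpu, Cpl) = 0.3544

0.3544


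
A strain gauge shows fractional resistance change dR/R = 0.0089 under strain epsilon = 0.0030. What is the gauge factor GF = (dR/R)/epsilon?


GF = (dR/R) / epsilon
= 0.0089 / 0.0030
= 2.9667

2.9667


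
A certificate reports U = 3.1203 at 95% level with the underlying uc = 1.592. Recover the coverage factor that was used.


k = U / uc
k = 3.1203 / 1.592
k = 1.96

1.96


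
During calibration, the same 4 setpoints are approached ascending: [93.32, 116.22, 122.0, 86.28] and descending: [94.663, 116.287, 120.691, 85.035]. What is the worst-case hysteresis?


|93.32 - 94.663| = 1.3430
|116.22 - 116.287| = 0.0670
|122.0 - 120.691| = 1.3090
|86.28 - 85.035| = 1.2450
hysteresis = max(diffs) = 1.3430

1.3430


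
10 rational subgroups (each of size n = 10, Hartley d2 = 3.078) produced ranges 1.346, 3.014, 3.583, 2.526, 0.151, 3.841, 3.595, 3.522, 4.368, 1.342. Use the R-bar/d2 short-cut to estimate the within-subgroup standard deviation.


R_bar = (1.346 + 3.014 + 3.583 + 2.526 + 0.151 + 3.841 + 3.595 + 3.522 + 4.368 + 1.342) / 10
R_bar = 27.288 / 10 = 2.7288
sigma_hat = R_bar / d2 = 2.7288 / 3.078 = 0.8865

0.8865


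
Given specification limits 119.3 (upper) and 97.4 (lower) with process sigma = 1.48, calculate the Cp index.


Cp = (USL - LSL) / (6 * sigma)
= (119.3 - 97.4) / (6 * 1.48)
= 21.9000 / 8.8800
= 2.4662

2.4662


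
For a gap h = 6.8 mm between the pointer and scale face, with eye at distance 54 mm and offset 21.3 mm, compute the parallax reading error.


error = h * offset / d
= 6.8 * 21.3 / 54
= 2.6822

2.6822


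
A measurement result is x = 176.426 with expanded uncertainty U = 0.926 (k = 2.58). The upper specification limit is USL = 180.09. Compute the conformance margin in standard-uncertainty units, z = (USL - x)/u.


u = U / k = 0.926 / 2.58 = 0.35891473
margin = |USL - x| = |180.09 - 176.426| = 3.664
z = margin / u = 3.664 / 0.35891473
z = 10.2086

10.2086


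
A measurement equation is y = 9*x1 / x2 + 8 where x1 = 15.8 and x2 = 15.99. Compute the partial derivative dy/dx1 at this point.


y = 9*x1 / x2 + 8
dy/dx1 = 9/x2
Evaluate at x2 = 15.99: c1 = 9 / 15.99
c1 = 0.5629

0.5629


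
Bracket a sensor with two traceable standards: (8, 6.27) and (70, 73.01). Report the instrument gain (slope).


slope = (y2 - y1) / (x2 - x1)
= (73.01 - 6.27) / (70 - 8)
= 66.7400 / 62
= 1.0765

1.0765


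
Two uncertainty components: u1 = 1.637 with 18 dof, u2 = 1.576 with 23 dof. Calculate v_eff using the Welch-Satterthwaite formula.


uc = sqrt(u1^2 + u2^2) = sqrt(1.637^2 + 1.576^2) = 2.2723435
v_eff = uc^4 / (u1^4/v1 + u2^4/v2)
= 2.2723435^4 / (1.637^4/18 + 1.576^4/23)
= 26.662197 / 0.66717706
v_eff = 39.9627

39.9627


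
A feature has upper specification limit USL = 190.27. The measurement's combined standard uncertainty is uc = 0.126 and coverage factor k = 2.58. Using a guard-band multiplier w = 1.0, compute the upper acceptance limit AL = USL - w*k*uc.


U = k * uc = 2.58 * 0.126 = 0.32508
guard band g = w * U = 1.0 * 0.32508 = 0.32508
AL = USL - g = 190.27 - 0.32508
AL = 189.9449

189.9449


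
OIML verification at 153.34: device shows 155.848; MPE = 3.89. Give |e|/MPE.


e = indication - reference = 155.848 - 153.34 = 2.5080
|e| = 2.5080
ratio = |e| / MPE = 2.5080 / 3.89
ratio = 0.6447

0.6447


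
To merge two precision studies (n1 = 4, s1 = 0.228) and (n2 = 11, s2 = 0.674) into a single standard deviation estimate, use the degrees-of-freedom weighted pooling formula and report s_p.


s_p = sqrt(((n1-1)*s1^2 + (n2-1)*s2^2) / (n1+n2-2))
numerator = (4-1)*0.228^2 + (11-1)*0.674^2 = 0.155952 + 4.54276 = 4.698712
denominator = 4 + 11 - 2 = 13
s_p^2 = 4.698712 / 13 = 0.36143938
s_p = sqrt(0.36143938) = 0.6012

0.6012


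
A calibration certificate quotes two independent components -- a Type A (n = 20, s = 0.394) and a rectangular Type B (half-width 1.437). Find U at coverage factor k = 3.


u_A = s / sqrt(n) = 0.394 / sqrt(20) = 0.088101078
u_B = half_width / sqrt(3) = 1.437 / sqrt(3) = 0.82965234
uc = sqrt(u_A^2 + u_B^2) = sqrt(0.088101078^2 + 0.82965234^2) = 0.83431697
U = k * uc = 3 * 0.83431697
U = 2.5030

2.5030


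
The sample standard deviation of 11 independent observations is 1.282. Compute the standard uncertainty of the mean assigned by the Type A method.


u_A = s / sqrt(n)
u_A = 1.282 / sqrt(11)
u_A = 1.282 / 3.3166248
u_A = 0.3865

0.3865


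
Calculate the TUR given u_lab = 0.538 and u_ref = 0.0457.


TUR = u_lab / u_ref
= 0.538 / 0.0457
= 11.7724

11.7724


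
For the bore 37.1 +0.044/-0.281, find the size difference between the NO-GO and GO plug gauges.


GO = nominal - lower_tol (smallest hole = maximum material condition)
GO = 37.1 - 0.281 = 36.819
NO-GO = nominal + upper_tol (largest hole = least material condition)
NO-GO = 37.1 + 0.044 = 37.144
spread = NO-GO - GO = 37.144 - 36.819 = 0.3250

0.3250


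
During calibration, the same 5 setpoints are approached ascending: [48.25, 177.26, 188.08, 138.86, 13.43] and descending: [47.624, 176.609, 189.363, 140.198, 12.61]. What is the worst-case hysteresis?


|48.25 - 47.624| = 0.6260
|177.26 - 176.609| = 0.6510
|188.08 - 189.363| = 1.2830
|138.86 - 140.198| = 1.3380
|13.43 - 12.61| = 0.8200
hysteresis = max(diffs) = 1.3380

1.3380


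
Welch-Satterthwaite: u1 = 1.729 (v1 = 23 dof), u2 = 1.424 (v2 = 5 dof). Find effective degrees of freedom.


uc = sqrt(u1^2 + u2^2) = sqrt(1.729^2 + 1.424^2) = 2.2399145
v_eff = uc^4 / (u1^4/v1 + u2^4/v2)
= 2.2399145^4 / (1.729^4/23 + 1.424^4/5)
= 25.172466 / 1.2109298
v_eff = 20.7877

20.7877


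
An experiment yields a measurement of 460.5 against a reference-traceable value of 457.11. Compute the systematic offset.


Systematic error = measured - true
= 460.5 - 457.11
= 3.3900

3.3900


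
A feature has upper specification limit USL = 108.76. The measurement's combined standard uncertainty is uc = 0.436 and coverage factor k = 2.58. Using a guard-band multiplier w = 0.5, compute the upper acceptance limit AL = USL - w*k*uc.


U = k * uc = 2.58 * 0.436 = 1.12488
guard band g = w * U = 0.5 * 1.12488 = 0.56244
AL = USL - g = 108.76 - 0.56244
AL = 108.1976

108.1976


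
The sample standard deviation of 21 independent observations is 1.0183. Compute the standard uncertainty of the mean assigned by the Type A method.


u_A = s / sqrt(n)
u_A = 1.0183 / sqrt(21)
u_A = 1.0183 / 4.5825757
u_A = 0.2222

0.2222


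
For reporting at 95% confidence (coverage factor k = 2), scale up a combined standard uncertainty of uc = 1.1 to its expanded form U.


U = k * uc
U = 2 * 1.1
U = 2.2000

2.2000


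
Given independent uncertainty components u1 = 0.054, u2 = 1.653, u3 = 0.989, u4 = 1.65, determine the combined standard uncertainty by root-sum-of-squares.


uc = sqrt(0.054^2 + 1.653^2 + 0.989^2 + 1.65^2)
uc = sqrt(6.435946)
uc = 2.5369

2.5369


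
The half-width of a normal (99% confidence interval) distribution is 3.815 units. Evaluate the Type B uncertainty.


u_B = half_width / 2.576
u_B = 3.815 / 2.576
u_B = 1.4810

1.4810


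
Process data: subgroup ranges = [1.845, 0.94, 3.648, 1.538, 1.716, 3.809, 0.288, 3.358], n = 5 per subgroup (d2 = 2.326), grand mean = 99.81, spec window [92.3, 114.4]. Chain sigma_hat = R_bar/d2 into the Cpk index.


R_bar = (1.845 + 0.94 + 3.648 + 1.538 + 1.716 + 3.809 + 0.288 + 3.358) / 8 = 2.14275
sigma = R_bar / d2 = 2.14275 / 2.326 = 0.92121668
Cp = (USL - LSL)/(6*sigma) = (114.4 - 92.3)/(6*0.92121668) = 3.9983
Cpu = (114.4 - 99.81)/(3*0.92121668) = 5.2793
Cpl = (99.81 - 92.3)/(3*0.92121668) = 2.7174
Cpk = min(Cpu, Cpl) = 2.7174

2.7174


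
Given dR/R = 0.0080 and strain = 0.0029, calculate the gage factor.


GF = (dR/R) / epsilon
= 0.0080 / 0.0029
= 2.7586

2.7586


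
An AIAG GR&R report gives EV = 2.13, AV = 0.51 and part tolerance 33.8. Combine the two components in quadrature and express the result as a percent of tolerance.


GRR = sqrt(EV^2 + AV^2) = sqrt(2.13^2 + 0.51^2) = 2.1902055
%GRR = GRR / tol * 100 = 2.1902055 / 33.8 * 100
%GRR = 6.4799

6.4799


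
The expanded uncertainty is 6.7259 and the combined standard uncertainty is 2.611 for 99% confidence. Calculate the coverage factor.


k = U / uc
k = 6.7259 / 2.611
k = 2.576

2.576


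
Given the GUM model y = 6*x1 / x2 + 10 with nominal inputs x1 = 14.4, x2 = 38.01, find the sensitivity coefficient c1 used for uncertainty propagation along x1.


y = 6*x1 / x2 + 10
dy/dx1 = 6/x2
Evaluate at x2 = 38.01: c1 = 6 / 38.01
c1 = 0.1579

0.1579


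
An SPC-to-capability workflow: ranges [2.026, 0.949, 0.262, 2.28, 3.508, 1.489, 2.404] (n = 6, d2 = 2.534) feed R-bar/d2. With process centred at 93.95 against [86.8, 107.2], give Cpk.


R_bar = (2.026 + 0.949 + 0.262 + 2.28 + 3.508 + 1.489 + 2.404) / 7 = 1.8454286
sigma = R_bar / d2 = 1.8454286 / 2.534 = 0.72826701
Cp = (USL - LSL)/(6*sigma) = (107.2 - 86.8)/(6*0.72826701) = 4.6686
Cpu = (107.2 - 93.95)/(3*0.72826701) = 6.0646
Cpl = (93.95 - 86.8)/(3*0.72826701) = 3.2726
Cpk = min(Cpu, Cpl) = 3.2726

3.2726


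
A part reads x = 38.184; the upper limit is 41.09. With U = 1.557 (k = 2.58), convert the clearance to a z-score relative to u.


u = U / k = 1.557 / 2.58 = 0.60348837
margin = |USL - x| = |41.09 - 38.184| = 2.906
z = margin / u = 2.906 / 0.60348837
z = 4.8153

4.8153


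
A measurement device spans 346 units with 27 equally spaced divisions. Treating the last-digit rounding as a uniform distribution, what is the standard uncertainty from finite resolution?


resolution = range / divisions
resolution = 346 / 27 = 12.814815
u_res = resolution / (2*sqrt(3))
u_res = 12.814815 / 3.4641016
u_res = 3.6993

3.6993


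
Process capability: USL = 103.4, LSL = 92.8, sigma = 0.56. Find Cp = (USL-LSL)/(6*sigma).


Cp = (USL - LSL) / (6 * sigma)
= (103.4 - 92.8) / (6 * 0.56)
= 10.6000 / 3.3600
= 3.1548

3.1548


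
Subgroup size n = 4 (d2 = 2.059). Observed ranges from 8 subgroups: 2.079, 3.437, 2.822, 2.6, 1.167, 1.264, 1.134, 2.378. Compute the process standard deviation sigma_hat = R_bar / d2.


R_bar = (2.079 + 3.437 + 2.822 + 2.6 + 1.167 + 1.264 + 1.134 + 2.378) / 8
R_bar = 16.881 / 8 = 2.110125
sigma_hat = R_bar / d2 = 2.110125 / 2.059 = 1.0248

1.0248


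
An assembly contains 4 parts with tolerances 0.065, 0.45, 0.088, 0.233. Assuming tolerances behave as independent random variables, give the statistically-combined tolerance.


RSS = sqrt(0.065^2 + 0.45^2 + 0.088^2 + 0.233^2)
= sqrt(0.268758)
= 0.5184

0.5184


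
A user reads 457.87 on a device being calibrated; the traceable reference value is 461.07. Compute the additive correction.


Correction = standard - reading
= 461.07 - 457.87
= 3.2000

3.2000


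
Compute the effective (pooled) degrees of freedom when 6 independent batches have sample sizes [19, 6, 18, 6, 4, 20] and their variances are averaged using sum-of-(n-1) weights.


nu = sum_i (n_i - 1)
nu = ((19 - 1) + (6 - 1) + (18 - 1) + (6 - 1) + (4 - 1) + (20 - 1))
nu = 18 + 5 + 17 + 5 + 3 + 19
nu = 67

67


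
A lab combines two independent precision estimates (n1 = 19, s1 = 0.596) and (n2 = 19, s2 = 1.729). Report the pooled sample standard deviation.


s_p = sqrt(((n1-1)*s1^2 + (n2-1)*s2^2) / (n1+n2-2))
numerator = (19-1)*0.596^2 + (19-1)*1.729^2 = 6.393888 + 53.809938 = 60.203826
denominator = 19 + 19 - 2 = 36
s_p^2 = 60.203826 / 36 = 1.6723285
s_p = sqrt(1.6723285) = 1.2932

1.2932


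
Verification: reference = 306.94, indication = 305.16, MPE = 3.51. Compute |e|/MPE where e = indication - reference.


e = indication - reference = 305.16 - 306.94 = -1.7800
|e| = 1.7800
ratio = |e| / MPE = 1.7800 / 3.51
ratio = 0.5071

0.5071


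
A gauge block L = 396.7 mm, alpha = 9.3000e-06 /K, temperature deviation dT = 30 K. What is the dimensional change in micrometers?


dL = L * alpha * dT
= 396.7 * 9.3000e-06 * 30
= 0.1106793 mm
dL_um = 0.1106793 * 1000 = 110.6793 um

110.6793


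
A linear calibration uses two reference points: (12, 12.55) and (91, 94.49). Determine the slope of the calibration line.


slope = (y2 - y1) / (x2 - x1)
= (94.49 - 12.55) / (91 - 12)
= 81.9400 / 79
= 1.0372

1.0372


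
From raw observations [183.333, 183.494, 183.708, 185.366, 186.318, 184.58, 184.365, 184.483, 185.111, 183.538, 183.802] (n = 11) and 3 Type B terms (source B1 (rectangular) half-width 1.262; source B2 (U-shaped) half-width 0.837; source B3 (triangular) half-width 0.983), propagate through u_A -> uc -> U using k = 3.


mean = (183.333 + 183.494 + 183.708 + 185.366 + 186.318 + 184.58 + 184.365 + 184.483 + 185.111 + 183.538 + 183.802) / 11 = 184.3725455
s = sqrt(sum((x - mean)^2)/(n-1)) = 0.93211913
u_A = s / sqrt(n) = 0.93211913 / sqrt(11) = 0.28104449
u_B1 = 1.262 / sqrt(3) = 0.72861604
u_B2 = 0.837 / sqrt(2) = 0.59184838
u_B3 = 0.983 / sqrt(6) = 0.40130807
uc = sqrt(0.28104449^2 + 0.72861604^2 + 0.59184838^2 + 0.40130807^2) = 1.0588673
U = k * uc = 3 * 1.0588673
U = 3.1766

3.1766


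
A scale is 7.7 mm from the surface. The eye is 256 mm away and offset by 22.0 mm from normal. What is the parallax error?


error = h * offset / d
= 7.7 * 22.0 / 256
= 0.6617

0.6617


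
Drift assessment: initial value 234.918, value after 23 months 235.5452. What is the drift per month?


rate = (v2 - v1) / months
= (235.5452 - 234.918) / 23
= 0.6272 / 23
= 0.0273

0.0273


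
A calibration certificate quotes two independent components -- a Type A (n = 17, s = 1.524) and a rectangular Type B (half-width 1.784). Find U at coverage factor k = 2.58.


u_A = s / sqrt(n) = 1.524 / sqrt(17) = 0.36962429
u_B = half_width / sqrt(3) = 1.784 / sqrt(3) = 1.0299929
uc = sqrt(u_A^2 + u_B^2) = sqrt(0.36962429^2 + 1.0299929^2) = 1.0943069
U = k * uc = 2.58 * 1.0943069
U = 2.8233

2.8233


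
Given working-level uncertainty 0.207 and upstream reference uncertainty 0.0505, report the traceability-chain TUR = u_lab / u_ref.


TUR = u_lab / u_ref
= 0.207 / 0.0505
= 4.0990

4.0990


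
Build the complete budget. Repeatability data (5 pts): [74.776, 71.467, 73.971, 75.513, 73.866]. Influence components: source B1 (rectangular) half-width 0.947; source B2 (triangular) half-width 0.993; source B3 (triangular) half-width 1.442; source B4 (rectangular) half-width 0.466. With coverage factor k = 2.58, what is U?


mean = (74.776 + 71.467 + 73.971 + 75.513 + 73.866) / 5 = 73.9186
s = sqrt(sum((x - mean)^2)/(n-1)) = 1.5242294
u_A = s / sqrt(n) = 1.5242294 / sqrt(5) = 0.68165611
u_B1 = 0.947 / sqrt(3) = 0.5467507
u_B2 = 0.993 / sqrt(6) = 0.40539055
u_B3 = 1.442 / sqrt(6) = 0.58869403
u_B4 = 0.466 / sqrt(3) = 0.26904523
uc = sqrt(0.68165611^2 + 0.5467507^2 + 0.40539055^2 + 0.58869403^2 + 0.26904523^2) = 1.1605511
U = k * uc = 2.58 * 1.1605511
U = 2.9942

2.9942


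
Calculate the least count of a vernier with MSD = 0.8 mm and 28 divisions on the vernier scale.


LC = MSD / n_div
= 0.8 / 28
= 0.0286

0.0286


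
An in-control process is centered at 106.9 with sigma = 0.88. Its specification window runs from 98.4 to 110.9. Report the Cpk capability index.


Cpu = (USL - mean) / (3*sigma) = (110.9 - 106.9) / (3*0.88) = 1.5152
Cpl = (mean - LSL) / (3*sigma) = (106.9 - 98.4) / (3*0.88) = 3.2197
Cpk = min(Cpu, Cpl) = 1.5152

1.5152


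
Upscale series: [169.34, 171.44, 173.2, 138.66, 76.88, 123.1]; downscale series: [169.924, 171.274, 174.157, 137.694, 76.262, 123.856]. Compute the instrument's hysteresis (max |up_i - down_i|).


|169.34 - 169.924| = 0.5840
|171.44 - 171.274| = 0.1660
|173.2 - 174.157| = 0.9570
|138.66 - 137.694| = 0.9660
|76.88 - 76.262| = 0.6180
|123.1 - 123.856| = 0.7560
hysteresis = max(diffs) = 0.9660

0.9660


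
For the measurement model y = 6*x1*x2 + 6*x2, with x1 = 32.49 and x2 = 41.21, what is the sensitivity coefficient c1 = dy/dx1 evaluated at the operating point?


y = 6*x1*x2 + 6*x2
dy/dx1 = 6*x2
Evaluate at x2 = 41.21: c1 = 6 * 41.21
c1 = 247.2600

247.2600


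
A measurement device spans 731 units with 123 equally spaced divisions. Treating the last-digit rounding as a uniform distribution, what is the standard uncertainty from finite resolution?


resolution = range / divisions
resolution = 731 / 123 = 5.9430894
u_res = resolution / (2*sqrt(3))
u_res = 5.9430894 / 3.4641016
u_res = 1.7156

1.7156


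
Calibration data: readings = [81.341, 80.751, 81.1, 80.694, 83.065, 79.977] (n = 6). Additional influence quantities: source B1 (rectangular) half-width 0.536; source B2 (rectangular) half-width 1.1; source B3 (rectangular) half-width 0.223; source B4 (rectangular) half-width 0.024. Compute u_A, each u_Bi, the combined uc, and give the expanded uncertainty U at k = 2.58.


mean = (81.341 + 80.751 + 81.1 + 80.694 + 83.065 + 79.977) / 6 = 81.15466667
s = sqrt(sum((x - mean)^2)/(n-1)) = 1.0439484
u_A = s / sqrt(n) = 1.0439484 / sqrt(6) = 0.42619015
u_B1 = 0.536 / sqrt(3) = 0.30945974
u_B2 = 1.1 / sqrt(3) = 0.6350853
u_B3 = 0.223 / sqrt(3) = 0.12874911
u_B4 = 0.024 / sqrt(3) = 0.013856406
uc = sqrt(0.42619015^2 + 0.30945974^2 + 0.6350853^2 + 0.12874911^2 + 0.013856406^2) = 0.83516768
U = k * uc = 2.58 * 0.83516768
U = 2.1547

2.1547


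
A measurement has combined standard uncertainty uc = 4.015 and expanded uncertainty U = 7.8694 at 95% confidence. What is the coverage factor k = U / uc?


k = U / uc
k = 7.8694 / 4.015
k = 1.96

1.96


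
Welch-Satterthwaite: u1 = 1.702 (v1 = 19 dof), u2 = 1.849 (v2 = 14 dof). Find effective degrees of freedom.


uc = sqrt(u1^2 + u2^2) = sqrt(1.702^2 + 1.849^2) = 2.5130867
v_eff = uc^4 / (u1^4/v1 + u2^4/v2)
= 2.5130867^4 / (1.702^4/19 + 1.849^4/14)
= 39.886864 / 1.2765279
v_eff = 31.2464

31.2464


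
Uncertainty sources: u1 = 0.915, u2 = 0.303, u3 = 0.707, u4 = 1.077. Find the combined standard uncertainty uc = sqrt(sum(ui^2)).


uc = sqrt(0.915^2 + 0.303^2 + 0.707^2 + 1.077^2)
uc = sqrt(2.588812)
uc = 1.6090

1.6090


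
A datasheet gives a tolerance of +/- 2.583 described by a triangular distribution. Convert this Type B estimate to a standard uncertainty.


u_B = half_width / sqrt(6)
u_B = 2.583 / 2.4494897
u_B = 1.0545

1.0545


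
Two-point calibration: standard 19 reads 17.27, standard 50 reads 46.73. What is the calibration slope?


slope = (y2 - y1) / (x2 - x1)
= (46.73 - 17.27) / (50 - 19)
= 29.4600 / 31
= 0.9503

0.9503


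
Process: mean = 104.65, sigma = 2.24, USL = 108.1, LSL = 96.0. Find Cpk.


Cpu = (USL - mean) / (3*sigma) = (108.1 - 104.65) / (3*2.24) = 0.5134
Cpl = (mean - LSL) / (3*sigma) = (104.65 - 96.0) / (3*2.24) = 1.2872
Cpk = min(Cpu, Cpl) = 0.5134

0.5134


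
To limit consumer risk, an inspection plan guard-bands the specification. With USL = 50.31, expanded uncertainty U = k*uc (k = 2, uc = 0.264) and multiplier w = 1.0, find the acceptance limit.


U = k * uc = 2 * 0.264 = 0.528
guard band g = w * U = 1.0 * 0.528 = 0.528
AL = USL - g = 50.31 - 0.528
AL = 49.7820

49.7820


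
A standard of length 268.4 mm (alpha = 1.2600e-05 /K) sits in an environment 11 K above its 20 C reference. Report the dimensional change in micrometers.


dL = L * alpha * dT
= 268.4 * 1.2600e-05 * 11
= 0.0372002 mm
dL_um = 0.0372002 * 1000 = 37.2002 um

37.2002


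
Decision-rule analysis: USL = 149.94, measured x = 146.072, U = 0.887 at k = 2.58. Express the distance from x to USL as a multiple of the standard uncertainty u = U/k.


u = U / k = 0.887 / 2.58 = 0.34379845
margin = |USL - x| = |149.94 - 146.072| = 3.868
z = margin / u = 3.868 / 0.34379845
z = 11.2508

11.2508


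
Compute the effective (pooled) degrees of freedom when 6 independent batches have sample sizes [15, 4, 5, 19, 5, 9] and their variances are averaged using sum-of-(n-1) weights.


nu = sum_i (n_i - 1)
nu = ((15 - 1) + (4 - 1) + (5 - 1) + (19 - 1) + (5 - 1) + (9 - 1))
nu = 14 + 3 + 4 + 18 + 4 + 8
nu = 51

51


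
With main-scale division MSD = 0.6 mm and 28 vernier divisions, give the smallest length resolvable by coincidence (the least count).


LC = MSD / n_div
= 0.6 / 28
= 0.0214

0.0214


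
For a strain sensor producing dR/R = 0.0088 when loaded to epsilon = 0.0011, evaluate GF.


GF = (dR/R) / epsilon
= 0.0088 / 0.0011
= 8.0000

8.0000


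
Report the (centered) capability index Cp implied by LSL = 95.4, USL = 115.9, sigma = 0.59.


Cp = (USL - LSL) / (6 * sigma)
= (115.9 - 95.4) / (6 * 0.59)
= 20.5000 / 3.5400
= 5.7910

5.7910


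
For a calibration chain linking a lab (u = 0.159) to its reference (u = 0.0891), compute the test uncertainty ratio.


TUR = u_lab / u_ref
= 0.159 / 0.0891
= 1.7845

1.7845


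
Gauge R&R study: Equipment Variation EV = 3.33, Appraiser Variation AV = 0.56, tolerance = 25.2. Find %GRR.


GRR = sqrt(EV^2 + AV^2) = sqrt(3.33^2 + 0.56^2) = 3.3767588
%GRR = GRR / tol * 100 = 3.3767588 / 25.2 * 100
%GRR = 13.3998

13.3998


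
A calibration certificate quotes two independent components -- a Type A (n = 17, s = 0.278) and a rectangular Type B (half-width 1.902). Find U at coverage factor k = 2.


u_A = s / sqrt(n) = 0.278 / sqrt(17) = 0.067424904
u_B = half_width / sqrt(3) = 1.902 / sqrt(3) = 1.0981202
uc = sqrt(u_A^2 + u_B^2) = sqrt(0.067424904^2 + 1.0981202^2) = 1.1001882
U = k * uc = 2 * 1.1001882
U = 2.2004

2.2004


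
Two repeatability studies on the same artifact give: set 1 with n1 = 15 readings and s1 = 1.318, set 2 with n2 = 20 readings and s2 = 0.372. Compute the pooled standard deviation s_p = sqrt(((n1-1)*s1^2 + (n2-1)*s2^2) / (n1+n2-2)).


s_p = sqrt(((n1-1)*s1^2 + (n2-1)*s2^2) / (n1+n2-2))
numerator = (15-1)*1.318^2 + (20-1)*0.372^2 = 24.319736 + 2.629296 = 26.949032
denominator = 15 + 20 - 2 = 33
s_p^2 = 26.949032 / 33 = 0.81663733
s_p = sqrt(0.81663733) = 0.9037

0.9037


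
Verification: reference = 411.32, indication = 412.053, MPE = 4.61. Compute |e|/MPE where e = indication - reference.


e = indication - reference = 412.053 - 411.32 = 0.7330
|e| = 0.7330
ratio = |e| / MPE = 0.7330 / 4.61
ratio = 0.1590

0.1590


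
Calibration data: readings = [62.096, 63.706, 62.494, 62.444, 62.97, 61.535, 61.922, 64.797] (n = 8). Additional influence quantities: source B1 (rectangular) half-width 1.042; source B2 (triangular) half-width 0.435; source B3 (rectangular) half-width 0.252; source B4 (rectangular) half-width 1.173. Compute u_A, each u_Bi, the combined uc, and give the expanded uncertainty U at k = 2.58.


mean = (62.096 + 63.706 + 62.494 + 62.444 + 62.97 + 61.535 + 61.922 + 64.797) / 8 = 62.7455
s = sqrt(sum((x - mean)^2)/(n-1)) = 1.062415
u_A = s / sqrt(n) = 1.062415 / sqrt(8) = 0.37562043
u_B1 = 1.042 / sqrt(3) = 0.60159898
u_B2 = 0.435 / sqrt(6) = 0.17758801
u_B3 = 0.252 / sqrt(3) = 0.14549227
u_B4 = 1.173 / sqrt(3) = 0.67723187
uc = sqrt(0.37562043^2 + 0.60159898^2 + 0.17758801^2 + 0.14549227^2 + 0.67723187^2) = 1.0071547
U = k * uc = 2.58 * 1.0071547
U = 2.5985

2.5985


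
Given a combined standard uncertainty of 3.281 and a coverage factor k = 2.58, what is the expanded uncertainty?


U = k * uc
U = 2.58 * 3.281
U = 8.4650

8.4650


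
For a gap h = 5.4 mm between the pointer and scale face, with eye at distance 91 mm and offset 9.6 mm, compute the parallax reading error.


error = h * offset / d
= 5.4 * 9.6 / 91
= 0.5697

0.5697


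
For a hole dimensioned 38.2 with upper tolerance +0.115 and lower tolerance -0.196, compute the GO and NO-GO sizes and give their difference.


GO = nominal - lower_tol (smallest hole = maximum material condition)
GO = 38.2 - 0.196 = 38.004
NO-GO = nominal + upper_tol (largest hole = least material condition)
NO-GO = 38.2 + 0.115 = 38.315
spread = NO-GO - GO = 38.315 - 38.004 = 0.3110

0.3110


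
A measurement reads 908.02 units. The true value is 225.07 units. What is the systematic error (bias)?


Systematic error = measured - true
= 908.02 - 225.07
= 682.9500

682.9500


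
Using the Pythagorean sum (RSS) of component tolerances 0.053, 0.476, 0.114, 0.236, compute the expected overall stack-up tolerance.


RSS = sqrt(0.053^2 + 0.476^2 + 0.114^2 + 0.236^2)
= sqrt(0.298077)
= 0.5460

0.5460


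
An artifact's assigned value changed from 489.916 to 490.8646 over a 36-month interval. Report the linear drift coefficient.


rate = (v2 - v1) / months
= (490.8646 - 489.916) / 36
= 0.9486 / 36
= 0.0263

0.0263


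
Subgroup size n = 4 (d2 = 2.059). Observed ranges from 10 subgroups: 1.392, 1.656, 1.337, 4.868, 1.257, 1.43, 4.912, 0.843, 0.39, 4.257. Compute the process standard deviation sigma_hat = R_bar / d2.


R_bar = (1.392 + 1.656 + 1.337 + 4.868 + 1.257 + 1.43 + 4.912 + 0.843 + 0.39 + 4.257) / 10
R_bar = 22.342 / 10 = 2.2342
sigma_hat = R_bar / d2 = 2.2342 / 2.059 = 1.0851

1.0851


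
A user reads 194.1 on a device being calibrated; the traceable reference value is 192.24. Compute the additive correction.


Correction = standard - reading
= 192.24 - 194.1
= -1.8600

-1.8600


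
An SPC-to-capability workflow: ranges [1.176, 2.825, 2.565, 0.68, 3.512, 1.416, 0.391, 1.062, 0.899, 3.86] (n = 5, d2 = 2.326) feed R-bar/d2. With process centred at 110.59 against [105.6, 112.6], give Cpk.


R_bar = (1.176 + 2.825 + 2.565 + 0.68 + 3.512 + 1.416 + 0.391 + 1.062 + 0.899 + 3.86) / 10 = 1.8386
sigma = R_bar / d2 = 1.8386 / 2.326 = 0.79045572
Cp = (USL - LSL)/(6*sigma) = (112.6 - 105.6)/(6*0.79045572) = 1.4759
Cpu = (112.6 - 110.59)/(3*0.79045572) = 0.8476
Cpl = (110.59 - 105.6)/(3*0.79045572) = 2.1043
Cpk = min(Cpu, Cpl) = 0.8476

0.8476


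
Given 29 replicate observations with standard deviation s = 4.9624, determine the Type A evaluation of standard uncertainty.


u_A = s / sqrt(n)
u_A = 4.9624 / sqrt(29)
u_A = 4.9624 / 5.3851648
u_A = 0.9215

0.9215


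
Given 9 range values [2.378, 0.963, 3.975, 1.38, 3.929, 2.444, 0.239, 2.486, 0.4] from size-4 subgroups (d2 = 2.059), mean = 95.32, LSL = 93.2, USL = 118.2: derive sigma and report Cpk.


R_bar = (2.378 + 0.963 + 3.975 + 1.38 + 3.929 + 2.444 + 0.239 + 2.486 + 0.4) / 9 = 2.0215556
sigma = R_bar / d2 = 2.0215556 / 2.059 = 0.98181428
Cp = (USL - LSL)/(6*sigma) = (118.2 - 93.2)/(6*0.98181428) = 4.2438
Cpu = (118.2 - 95.32)/(3*0.98181428) = 7.7679
Cpl = (95.32 - 93.2)/(3*0.98181428) = 0.7198
Cpk = min(Cpu, Cpl) = 0.7198

0.7198


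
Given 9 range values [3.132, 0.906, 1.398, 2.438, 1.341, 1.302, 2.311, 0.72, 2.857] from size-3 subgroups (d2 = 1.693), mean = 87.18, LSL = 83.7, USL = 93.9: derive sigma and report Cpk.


R_bar = (3.132 + 0.906 + 1.398 + 2.438 + 1.341 + 1.302 + 2.311 + 0.72 + 2.857) / 9 = 1.8227778
sigma = R_bar / d2 = 1.8227778 / 1.693 = 1.0766555
Cp = (USL - LSL)/(6*sigma) = (93.9 - 83.7)/(6*1.0766555) = 1.5790
Cpu = (93.9 - 87.18)/(3*1.0766555) = 2.0805
Cpl = (87.18 - 83.7)/(3*1.0766555) = 1.0774
Cpk = min(Cpu, Cpl) = 1.0774

1.0774


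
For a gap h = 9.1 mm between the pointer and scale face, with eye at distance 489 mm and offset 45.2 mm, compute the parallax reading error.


error = h * offset / d
= 9.1 * 45.2 / 489
= 0.8411

0.8411


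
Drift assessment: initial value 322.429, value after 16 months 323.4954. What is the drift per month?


rate = (v2 - v1) / months
= (323.4954 - 322.429) / 16
= 1.0664 / 16
= 0.0667

0.0667


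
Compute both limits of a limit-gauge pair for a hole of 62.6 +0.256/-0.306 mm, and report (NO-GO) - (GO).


GO = nominal - lower_tol (smallest hole = maximum material condition)
GO = 62.6 - 0.306 = 62.294
NO-GO = nominal + upper_tol (largest hole = least material condition)
NO-GO = 62.6 + 0.256 = 62.856
spread = NO-GO - GO = 62.856 - 62.294 = 0.5620

0.5620


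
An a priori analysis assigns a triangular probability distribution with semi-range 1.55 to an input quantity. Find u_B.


u_B = half_width / sqrt(6)
u_B = 1.55 / 2.4494897
u_B = 0.6328

0.6328


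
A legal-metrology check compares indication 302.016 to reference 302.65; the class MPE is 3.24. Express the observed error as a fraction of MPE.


e = indication - reference = 302.016 - 302.65 = -0.6340
|e| = 0.6340
ratio = |e| / MPE = 0.6340 / 3.24
ratio = 0.1957

0.1957


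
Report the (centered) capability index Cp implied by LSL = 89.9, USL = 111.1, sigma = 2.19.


Cp = (USL - LSL) / (6 * sigma)
= (111.1 - 89.9) / (6 * 2.19)
= 21.2000 / 13.1400
= 1.6134

1.6134


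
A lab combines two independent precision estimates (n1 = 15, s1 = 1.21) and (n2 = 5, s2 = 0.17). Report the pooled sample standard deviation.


s_p = sqrt(((n1-1)*s1^2 + (n2-1)*s2^2) / (n1+n2-2))
numerator = (15-1)*1.21^2 + (5-1)*0.17^2 = 20.4974 + 0.1156 = 20.613
denominator = 15 + 5 - 2 = 18
s_p^2 = 20.613 / 18 = 1.1451667
s_p = sqrt(1.1451667) = 1.0701

1.0701


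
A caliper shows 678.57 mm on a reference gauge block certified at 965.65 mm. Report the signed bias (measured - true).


Systematic error = measured - true
= 678.57 - 965.65
= -287.0800

-287.0800


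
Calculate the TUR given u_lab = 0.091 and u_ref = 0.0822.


TUR = u_lab / u_ref
= 0.091 / 0.0822
= 1.1071

1.1071


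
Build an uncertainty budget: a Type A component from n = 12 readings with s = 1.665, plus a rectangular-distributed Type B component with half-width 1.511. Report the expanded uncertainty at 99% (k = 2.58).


u_A = s / sqrt(n) = 1.665 / sqrt(12) = 0.4806441
u_B = half_width / sqrt(3) = 1.511 / sqrt(3) = 0.87237626
uc = sqrt(u_A^2 + u_B^2) = sqrt(0.4806441^2 + 0.87237626^2) = 0.99602163
U = k * uc = 2.58 * 0.99602163
U = 2.5697

2.5697


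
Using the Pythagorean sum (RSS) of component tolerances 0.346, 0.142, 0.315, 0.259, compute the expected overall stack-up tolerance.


RSS = sqrt(0.346^2 + 0.142^2 + 0.315^2 + 0.259^2)
= sqrt(0.306186)
= 0.5533

0.5533


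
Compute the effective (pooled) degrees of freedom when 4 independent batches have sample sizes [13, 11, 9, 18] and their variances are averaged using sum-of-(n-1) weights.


nu = sum_i (n_i - 1)
nu = ((13 - 1) + (11 - 1) + (9 - 1) + (18 - 1))
nu = 12 + 10 + 8 + 17
nu = 47

47
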